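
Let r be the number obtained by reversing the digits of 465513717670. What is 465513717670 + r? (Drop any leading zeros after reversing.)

Reverse of 465513717670 is 76717315564.
465513717670 + 76717315564 = 542231033234

542231033234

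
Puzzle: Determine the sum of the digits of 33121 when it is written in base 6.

11

33121 in base 6 is 413201.
Digit sum: 4+1+3+2+0+1 = 11.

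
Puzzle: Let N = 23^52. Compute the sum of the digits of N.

23^52 = 64542751082767918430897798773372060387158551764172664212787858136578721
Sum of its 71 digits: 346.

346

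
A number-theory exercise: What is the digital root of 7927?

7+9+2+7 = 25
2+5 = 7

7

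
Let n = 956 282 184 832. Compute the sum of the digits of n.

58

9+5+6+2+8+2+1+8+4+8+3+2 = 58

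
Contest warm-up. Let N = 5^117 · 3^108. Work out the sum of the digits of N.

5^117 · 3^108 = 20351012312382104282864014902857669094079246142876004240860051438709416428757265270706267664031774433652799416449852287769317626953125
Sum of its 134 digits: 567.

567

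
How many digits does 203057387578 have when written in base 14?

10

203057387578 in base 14 is 9B8418596A, which has 10 digits.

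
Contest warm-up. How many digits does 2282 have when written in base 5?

2282 in base 5 is 33112, which has 5 digits.

5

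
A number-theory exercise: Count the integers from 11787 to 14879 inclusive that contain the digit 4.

The integers in [11787, 14879] that contain the digit 4: 11794, 11804, 11814, 11824, 11834, 11840, …, 14878, 14879.
1461 qualify.

1461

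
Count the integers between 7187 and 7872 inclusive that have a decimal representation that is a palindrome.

6

The integers in [7187, 7872] that have a decimal representation that is a palindrome: 7227, 7337, 7447, 7557, 7667, 7777.
6 qualify.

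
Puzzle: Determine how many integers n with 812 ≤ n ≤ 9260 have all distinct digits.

4315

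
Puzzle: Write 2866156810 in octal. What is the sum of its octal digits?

2866156810 in base 8 is 25265412412.
Digit sum: 2+5+2+6+5+4+1+2+4+1+2 = 34.

34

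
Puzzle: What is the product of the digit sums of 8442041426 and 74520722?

1015

S(8442041426) = 8+4+4+2+0+4+1+4+2+6 = 35.
S(74520722) = 7+4+5+2+0+7+2+2 = 29.
35 · 29 = 1015.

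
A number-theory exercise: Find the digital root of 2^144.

1

The digital root of n equals n mod 9 (or 9 when 9 | n), so we need 2^144 mod 9.
2^144 ≡ 1 (mod 9), so the digital root is 1.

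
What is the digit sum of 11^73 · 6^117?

756

11^73 · 6^117 = 116241796001373489938802766644184610999051135810461612185950338303780287484869084006626447214053938718690522023739935787493219083818182452135069186687672534559218466816
Sum of its 168 digits: 756.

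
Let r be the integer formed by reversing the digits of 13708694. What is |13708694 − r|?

Reverse of 13708694 is 49680731.
|13708694 − 49680731| = 35972037

35972037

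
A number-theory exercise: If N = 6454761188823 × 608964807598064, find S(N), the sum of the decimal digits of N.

6454761188823 × 608964807598064 = 3930722405443049047793238672
Sum of its 28 digits: 117.

117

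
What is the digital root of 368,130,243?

3

3+6+8+1+3+0+2+4+3 = 30
3+0 = 3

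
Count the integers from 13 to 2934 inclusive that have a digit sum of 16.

215

The integers in [13, 2934] that have a digit sum of 16: 79, 88, 97, 169, 178, 187, …, 2923, 2932.
215 qualify.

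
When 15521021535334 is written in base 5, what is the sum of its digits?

38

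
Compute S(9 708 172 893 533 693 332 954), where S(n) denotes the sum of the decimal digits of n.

9+7+0+8+1+7+2+8+9+3+5+3+3+6+9+3+3+3+2+9+5+4 = 109

109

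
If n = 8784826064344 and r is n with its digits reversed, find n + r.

13219432349222

Reverse of 8784826064344 is 4434606284878.
8784826064344 + 4434606284878 = 13219432349222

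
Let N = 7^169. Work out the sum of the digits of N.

7^169 = 66308432636238436452842473186437460393009614888413268588018935125429063450127299609685722840582579480596151640960379027858755420742547356225607
Sum of its 143 digits: 646.

646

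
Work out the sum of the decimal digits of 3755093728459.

67

3+7+5+5+0+9+3+7+2+8+4+5+9 = 67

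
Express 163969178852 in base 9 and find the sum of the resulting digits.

163969178852 in base 9 is 520207838702.
Digit sum: 5+2+0+2+0+7+8+3+8+7+0+2 = 44.

44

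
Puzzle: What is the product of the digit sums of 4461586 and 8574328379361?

S(4461586) = 4+4+6+1+5+8+6 = 34.
S(8574328379361) = 8+5+7+4+3+2+8+3+7+9+3+6+1 = 66.
34 · 66 = 2244.

2244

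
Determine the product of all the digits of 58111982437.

5×8×1×1×1×9×8×2×4×3×7 = 483840

483840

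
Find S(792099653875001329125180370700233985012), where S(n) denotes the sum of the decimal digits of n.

7+9+2+0+9+9+6+5+3+8+7+5+0+0+1+3+2+9+1+2+5+1+8+0+3+7+0+7+0+0+2+3+3+9+8+5+0+1+2 = 152

152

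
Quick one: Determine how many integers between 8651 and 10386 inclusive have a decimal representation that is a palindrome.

The integers in [8651, 10386] that have a decimal representation that is a palindrome: 8668, 8778, 8888, 8998, 9009, 9119, …, 10201, 10301.
18 qualify.

18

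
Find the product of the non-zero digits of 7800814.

1792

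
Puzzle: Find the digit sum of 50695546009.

5+0+6+9+5+5+4+6+0+0+9 = 49

49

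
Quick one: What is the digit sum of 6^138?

441

6^138 = 242589809215613984990578009590212203208248910334634260613591036504250373122777355949226063885245052948054016
Sum of its 108 digits: 441.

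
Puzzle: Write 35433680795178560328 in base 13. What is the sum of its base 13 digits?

108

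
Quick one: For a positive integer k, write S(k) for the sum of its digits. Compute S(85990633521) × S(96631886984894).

4539

S(85990633521) = 8+5+9+9+0+6+3+3+5+2+1 = 51.
S(96631886984894) = 9+6+6+3+1+8+8+6+9+8+4+8+9+4 = 89.
51 · 89 = 4539.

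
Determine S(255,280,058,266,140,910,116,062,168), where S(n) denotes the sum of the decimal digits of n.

2+5+5+2+8+0+0+5+8+2+6+6+1+4+0+9+1+0+1+1+6+0+6+2+1+6+8 = 95

95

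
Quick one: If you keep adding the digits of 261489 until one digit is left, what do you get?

2+6+1+4+8+9 = 30
3+0 = 3

3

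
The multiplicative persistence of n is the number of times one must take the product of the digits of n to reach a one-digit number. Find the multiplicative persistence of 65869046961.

65869046961 → 0 (1 step)

1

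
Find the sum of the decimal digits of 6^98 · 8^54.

540

6^98 · 8^54 = 106091804216013926434374892922867985881663207381116347601196815922911814486011692502181508193223561820648667991751342805745664
Sum of its 126 digits: 540.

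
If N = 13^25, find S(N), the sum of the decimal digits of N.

121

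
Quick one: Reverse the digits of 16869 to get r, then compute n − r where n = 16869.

Reverse of 16869 is 96861.
16869 − 96861 = -79992

-79992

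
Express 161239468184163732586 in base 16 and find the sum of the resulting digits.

151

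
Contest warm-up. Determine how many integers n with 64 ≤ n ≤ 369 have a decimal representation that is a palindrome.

The integers in [64, 369] that have a decimal representation that is a palindrome: 66, 77, 88, 99, 101, 111, …, 353, 363.
31 qualify.

31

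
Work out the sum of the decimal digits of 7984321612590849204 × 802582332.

117

7984321612590849204 × 802582332 = 6408075459271164316006663728
Sum of its 28 digits: 117.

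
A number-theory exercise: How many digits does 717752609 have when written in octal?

10

717752609 in base 8 is 5262004441, which has 10 digits.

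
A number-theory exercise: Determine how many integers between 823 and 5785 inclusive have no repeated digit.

The integers in [823, 5785] that have no repeated digit: 823, 824, 825, 826, 827, 829, …, 5783, 5784.
2525 qualify.

2525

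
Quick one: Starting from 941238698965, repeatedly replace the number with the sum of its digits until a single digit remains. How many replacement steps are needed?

941238698965 → 70 → 7 (2 steps)

2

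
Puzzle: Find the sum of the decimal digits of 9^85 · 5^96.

693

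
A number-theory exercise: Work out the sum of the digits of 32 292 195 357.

3+2+2+9+2+1+9+5+3+5+7 = 48

48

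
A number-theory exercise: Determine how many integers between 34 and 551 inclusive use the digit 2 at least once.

The integers in [34, 551] that use the digit 2 at least once: 42, 52, 62, 72, 82, 92, …, 532, 542.
177 qualify.

177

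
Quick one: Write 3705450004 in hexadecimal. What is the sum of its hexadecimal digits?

79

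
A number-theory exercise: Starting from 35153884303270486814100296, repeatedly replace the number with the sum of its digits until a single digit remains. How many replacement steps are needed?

2

35153884303270486814100296 → 101 → 2 (2 steps)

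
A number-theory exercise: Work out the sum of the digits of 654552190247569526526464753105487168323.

173

6+5+4+5+5+2+1+9+0+2+4+7+5+6+9+5+2+6+5+2+6+4+6+4+7+5+3+1+0+5+4+8+7+1+6+8+3+2+3 = 173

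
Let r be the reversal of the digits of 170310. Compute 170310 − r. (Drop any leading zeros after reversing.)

157239

Reverse of 170310 is 13071.
170310 − 13071 = 157239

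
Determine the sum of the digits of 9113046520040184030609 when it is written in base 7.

9113046520040184030609 in base 7 is 65365443450125326414305246.
Digit sum: 6+5+3+6+5+4+4+3+4+5+0+1+2+5+3+2+6+4+1+4+3+0+5+2+4+6 = 93.

93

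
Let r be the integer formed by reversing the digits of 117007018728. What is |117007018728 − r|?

710803681983

Reverse of 117007018728 is 827810700711.
|117007018728 − 827810700711| = 710803681983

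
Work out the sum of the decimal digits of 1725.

15

1+7+2+5 = 15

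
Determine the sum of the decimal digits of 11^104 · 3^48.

11^104 · 3^48 = 160938327222461721208222795442928859838455477838919584090114959757777174322062230286868879273499663505160239942146199637076742314401
Sum of its 132 digits: 612.

612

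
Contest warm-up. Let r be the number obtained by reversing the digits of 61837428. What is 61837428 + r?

144311244

Reverse of 61837428 is 82473816.
61837428 + 82473816 = 144311244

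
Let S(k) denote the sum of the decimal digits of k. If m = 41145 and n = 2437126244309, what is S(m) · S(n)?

S(41145) = 4+1+1+4+5 = 15.
S(2437126244309) = 2+4+3+7+1+2+6+2+4+4+3+0+9 = 47.
15 · 47 = 705.

705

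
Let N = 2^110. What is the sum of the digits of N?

2^110 = 1298074214633706907132624082305024
Sum of its 34 digits: 121.

121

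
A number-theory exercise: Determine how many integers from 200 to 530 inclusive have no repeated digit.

241

The integers in [200, 530] that have no repeated digit: 201, 203, 204, 205, 206, 207, …, 529, 530.
241 qualify.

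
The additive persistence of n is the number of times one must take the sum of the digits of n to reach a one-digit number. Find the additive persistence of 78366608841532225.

78366608841532225 → 76 → 13 → 4 (3 steps)

3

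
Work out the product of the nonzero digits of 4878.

4×8×7×8 = 1792

1792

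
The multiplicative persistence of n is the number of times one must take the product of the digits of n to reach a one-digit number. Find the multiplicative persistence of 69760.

1

69760 → 0 (1 step)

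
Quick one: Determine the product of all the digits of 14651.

1×4×6×5×1 = 120

120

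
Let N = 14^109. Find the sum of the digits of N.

554

14^109 = 84714136604834443999882808880377765397557543886621010959012106932714903725671815931162018329121878316007045117216846495350784
Sum of its 125 digits: 554.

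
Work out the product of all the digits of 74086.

0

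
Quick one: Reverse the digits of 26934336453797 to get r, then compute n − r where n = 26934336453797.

Reverse of 26934336453797 is 79735463343962.
26934336453797 − 79735463343962 = -52801126890165

-52801126890165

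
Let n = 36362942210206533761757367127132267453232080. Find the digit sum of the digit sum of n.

First digit sum: 164.
1+6+4 = 11.

11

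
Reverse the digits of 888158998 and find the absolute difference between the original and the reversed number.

11692890

Reverse of 888158998 is 899851888.
|888158998 − 899851888| = 11692890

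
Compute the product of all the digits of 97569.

9×7×5×6×9 = 17010

17010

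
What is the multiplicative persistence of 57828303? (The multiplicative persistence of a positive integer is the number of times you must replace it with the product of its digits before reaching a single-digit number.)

1

57828303 → 0 (1 step)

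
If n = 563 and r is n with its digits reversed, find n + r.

928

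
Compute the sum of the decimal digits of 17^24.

109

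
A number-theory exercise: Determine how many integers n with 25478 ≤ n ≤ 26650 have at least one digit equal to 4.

The integers in [25478, 26650] that have at least one digit equal to 4: 25478, 25479, 25480, 25481, 25482, 25483, …, 26648, 26649.
326 qualify.

326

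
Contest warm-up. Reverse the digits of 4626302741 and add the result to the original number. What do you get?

6098339005

Reverse of 4626302741 is 1472036264.
4626302741 + 1472036264 = 6098339005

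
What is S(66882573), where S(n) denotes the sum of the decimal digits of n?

45

6+6+8+8+2+5+7+3 = 45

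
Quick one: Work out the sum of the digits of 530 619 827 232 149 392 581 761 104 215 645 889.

5+3+0+6+1+9+8+2+7+2+3+2+1+4+9+3+9+2+5+8+1+7+6+1+1+0+4+2+1+5+6+4+5+8+8+9 = 157

157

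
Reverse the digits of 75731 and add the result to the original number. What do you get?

89488

Reverse of 75731 is 13757.
75731 + 13757 = 89488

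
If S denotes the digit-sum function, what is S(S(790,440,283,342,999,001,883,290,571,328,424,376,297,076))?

16

First digit sum: 187.
1+8+7 = 16.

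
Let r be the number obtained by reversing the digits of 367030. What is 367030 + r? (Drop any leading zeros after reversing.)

397793

Reverse of 367030 is 30763.
367030 + 30763 = 397793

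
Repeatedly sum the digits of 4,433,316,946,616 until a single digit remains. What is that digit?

2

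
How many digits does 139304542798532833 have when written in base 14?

15

139304542798532833 in base 14 is C771C3BBC89AC81, which has 15 digits.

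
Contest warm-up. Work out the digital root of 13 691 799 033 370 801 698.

1+3+6+9+1+7+9+9+0+3+3+3+7+0+8+0+1+6+9+8 = 93
9+3 = 12
1+2 = 3
(Equivalently, 13 691 799 033 370 801 698 mod 9 = 3.)

3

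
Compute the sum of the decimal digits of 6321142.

19

6+3+2+1+1+4+2 = 19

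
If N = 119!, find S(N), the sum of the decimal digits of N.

774

119! = 55745857612076058813234317117419771556272886109483581752463927935846946310374691578057284710599874844234646982443450754604453404911734348832487342619913750049708004343808000000000000000000000000000
Sum of its 197 digits: 774.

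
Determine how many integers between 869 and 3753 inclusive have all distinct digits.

The integers in [869, 3753] that have all distinct digits: 869, 870, 871, 872, 873, 874, …, 3751, 3752.
1464 qualify.

1464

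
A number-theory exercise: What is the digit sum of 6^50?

171

6^50 = 808281277464764060643139600456536293376
Sum of its 39 digits: 171.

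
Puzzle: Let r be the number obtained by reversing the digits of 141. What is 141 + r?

282

Reverse of 141 is 141.
141 + 141 = 282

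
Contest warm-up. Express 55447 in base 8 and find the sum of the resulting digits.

21

55447 in base 8 is 154227.
Digit sum: 1+5+4+2+2+7 = 21.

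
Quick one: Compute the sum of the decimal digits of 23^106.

715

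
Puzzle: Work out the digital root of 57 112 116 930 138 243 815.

5+7+1+1+2+1+1+6+9+3+0+1+3+8+2+4+3+8+1+5 = 71
7+1 = 8

8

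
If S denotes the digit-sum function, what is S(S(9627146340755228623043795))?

First digit sum: 110.
1+1+0 = 2.

2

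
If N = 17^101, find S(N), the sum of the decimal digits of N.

17^101 = 18851289337273321902203899169876614429412291850047951914847087301741088868523233861111219802352086591017223675552162759336017
Sum of its 125 digits: 530.

530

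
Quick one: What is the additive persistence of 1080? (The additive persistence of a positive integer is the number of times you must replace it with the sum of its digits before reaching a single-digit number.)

1080 → 9 (1 step)

1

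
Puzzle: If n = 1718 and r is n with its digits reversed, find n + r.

9889

Reverse of 1718 is 8171.
1718 + 8171 = 9889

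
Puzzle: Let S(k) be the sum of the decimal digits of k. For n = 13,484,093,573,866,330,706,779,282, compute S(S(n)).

4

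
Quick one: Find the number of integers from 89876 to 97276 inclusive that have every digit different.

The integers in [89876, 97276] that have every digit different: 90123, 90124, 90125, 90126, 90127, 90128, …, 97265, 97268.
2472 qualify.

2472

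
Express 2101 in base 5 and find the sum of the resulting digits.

2101 in base 5 is 31401.
Digit sum: 3+1+4+0+1 = 9.

9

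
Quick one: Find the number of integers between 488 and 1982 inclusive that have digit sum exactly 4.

The integers in [488, 1982] that have digit sum exactly 4: 1003, 1012, 1021, 1030, 1102, 1111, 1120, 1201, 1210, 1300.
10 qualify.

10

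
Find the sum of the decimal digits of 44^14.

109

44^14 = 101938319743841411792896
Sum of its 24 digits: 109.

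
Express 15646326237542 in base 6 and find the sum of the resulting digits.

15646326237542 in base 6 is 53135453435544102.
Digit sum: 5+3+1+3+5+4+5+3+4+3+5+5+4+4+1+0+2 = 57.

57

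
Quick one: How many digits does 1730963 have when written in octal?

1730963 in base 8 is 6464623, which has 7 digits.

7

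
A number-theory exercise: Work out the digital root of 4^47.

7

The digital root of n equals n mod 9 (or 9 when 9 | n), so we need 4^47 mod 9.
4^47 ≡ 7 (mod 9), so the digital root is 7.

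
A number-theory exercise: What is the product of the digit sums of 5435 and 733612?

374

S(5435) = 5+4+3+5 = 17.
S(733612) = 7+3+3+6+1+2 = 22.
17 · 22 = 374.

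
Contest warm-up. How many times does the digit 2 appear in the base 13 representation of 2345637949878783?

2

2345637949878783 in base 13 is 798AA92BBAC921.
The digit 2 appears 2 times.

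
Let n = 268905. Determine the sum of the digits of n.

2+6+8+9+0+5 = 30

30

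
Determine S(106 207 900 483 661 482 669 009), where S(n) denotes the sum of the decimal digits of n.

97

1+0+6+2+0+7+9+0+0+4+8+3+6+6+1+4+8+2+6+6+9+0+0+9 = 97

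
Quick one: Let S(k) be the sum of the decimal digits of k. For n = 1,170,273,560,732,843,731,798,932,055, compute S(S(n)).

10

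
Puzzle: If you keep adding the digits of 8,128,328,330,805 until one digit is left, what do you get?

6

8+1+2+8+3+2+8+3+3+0+8+0+5 = 51
5+1 = 6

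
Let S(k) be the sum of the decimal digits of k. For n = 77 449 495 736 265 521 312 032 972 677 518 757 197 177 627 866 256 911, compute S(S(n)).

16

First digit sum: 259.
2+5+9 = 16.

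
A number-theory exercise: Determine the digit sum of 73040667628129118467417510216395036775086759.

7+3+0+4+0+6+6+7+6+2+8+1+2+9+1+1+8+4+6+7+4+1+7+5+1+0+2+1+6+3+9+5+0+3+6+7+7+5+0+8+6+7+5+9 = 195

195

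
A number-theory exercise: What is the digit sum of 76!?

76! = 1885494701666050254987932260861146558230394535379329335672487982961844043495537923117729972224000000000000000000
Sum of its 112 digits: 441.

441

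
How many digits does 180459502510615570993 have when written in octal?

180459502510615570993 in base 8 is 23441407426540075025061, which has 23 digits.

23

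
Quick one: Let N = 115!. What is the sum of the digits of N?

115! = 292509369349301569068815180481773552003419272043053514672100535242441942363589054622883930786268803187059211939585703515345785120071002251720730101703194015956992000000000000000000000000000
Sum of its 189 digits: 648.

648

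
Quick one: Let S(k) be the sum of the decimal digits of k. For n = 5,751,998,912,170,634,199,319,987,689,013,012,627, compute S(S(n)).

16

First digit sum: 178.
1+7+8 = 16.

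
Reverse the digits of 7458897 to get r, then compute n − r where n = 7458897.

-529650

Reverse of 7458897 is 7988547.
7458897 − 7988547 = -529650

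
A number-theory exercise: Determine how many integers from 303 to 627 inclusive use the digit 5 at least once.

The integers in [303, 627] that use the digit 5 at least once: 305, 315, 325, 335, 345, 350, …, 615, 625.
141 qualify.

141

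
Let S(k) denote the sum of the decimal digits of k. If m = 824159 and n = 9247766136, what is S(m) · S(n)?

S(824159) = 8+2+4+1+5+9 = 29.
S(9247766136) = 9+2+4+7+7+6+6+1+3+6 = 51.
29 · 51 = 1479.

1479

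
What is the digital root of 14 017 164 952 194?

9

1+4+0+1+7+1+6+4+9+5+2+1+9+4 = 54
5+4 = 9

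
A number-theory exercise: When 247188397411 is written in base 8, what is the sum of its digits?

53

247188397411 in base 8 is 3461544716543.
Digit sum: 3+4+6+1+5+4+4+7+1+6+5+4+3 = 53.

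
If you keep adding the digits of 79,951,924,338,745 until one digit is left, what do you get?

7+9+9+5+1+9+2+4+3+3+8+7+4+5 = 76
7+6 = 13
1+3 = 4

4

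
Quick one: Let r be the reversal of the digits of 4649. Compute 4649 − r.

Reverse of 4649 is 9464.
4649 − 9464 = -4815

-4815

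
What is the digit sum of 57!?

270

57! = 40526919504877216755680601905432322134980384796226602145184481280000000000000
Sum of its 77 digits: 270.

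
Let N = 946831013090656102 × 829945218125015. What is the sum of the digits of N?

161

946831013090656102 × 829945218125015 = 785817871687053511438948608591530
Sum of its 33 digits: 161.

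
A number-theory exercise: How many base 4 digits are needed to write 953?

5

953 in base 4 is 32321, which has 5 digits.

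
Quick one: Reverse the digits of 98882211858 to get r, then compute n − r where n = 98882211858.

13070982969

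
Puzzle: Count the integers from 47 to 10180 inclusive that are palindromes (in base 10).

187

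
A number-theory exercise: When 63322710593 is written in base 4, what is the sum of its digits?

63322710593 in base 4 is 322332110332021001.
Digit sum: 3+2+2+3+3+2+1+1+0+3+3+2+0+2+1+0+0+1 = 29.

29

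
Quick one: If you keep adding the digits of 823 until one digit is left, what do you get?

8+2+3 = 13
1+3 = 4

4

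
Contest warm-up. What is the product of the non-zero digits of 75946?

7560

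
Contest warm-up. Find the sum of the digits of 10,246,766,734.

46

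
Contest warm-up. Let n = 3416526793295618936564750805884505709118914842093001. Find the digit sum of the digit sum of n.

7

First digit sum: 232.
2+3+2 = 7.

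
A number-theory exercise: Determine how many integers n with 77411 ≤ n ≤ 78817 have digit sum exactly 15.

The integers in [77411, 78817] that have digit sum exactly 15: 78000.
1 qualifies.

1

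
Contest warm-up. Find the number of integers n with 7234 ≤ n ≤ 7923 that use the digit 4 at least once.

The integers in [7234, 7923] that use the digit 4 at least once: 7234, 7240, 7241, 7242, 7243, 7244, …, 7904, 7914.
213 qualify.

213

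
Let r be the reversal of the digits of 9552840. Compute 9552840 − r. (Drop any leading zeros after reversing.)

9070281

Reverse of 9552840 is 482559.
9552840 − 482559 = 9070281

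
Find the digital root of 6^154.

9

The digital root of n equals n mod 9 (or 9 when 9 | n), so we need 6^154 mod 9.
6^154 ≡ 0 (mod 9), so the digital root is 9.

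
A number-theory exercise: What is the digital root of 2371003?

2+3+7+1+0+0+3 = 16
1+6 = 7

7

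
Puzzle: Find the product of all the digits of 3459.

540

3×4×5×9 = 540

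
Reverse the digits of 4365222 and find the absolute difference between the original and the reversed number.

2139588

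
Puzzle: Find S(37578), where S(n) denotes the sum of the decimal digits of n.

30

3+7+5+7+8 = 30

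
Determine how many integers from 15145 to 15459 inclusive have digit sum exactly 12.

The integers in [15145, 15459] that have digit sum exactly 12: 15150, 15204, 15213, 15222, 15231, 15240, …, 15411, 15420.
13 qualify.

13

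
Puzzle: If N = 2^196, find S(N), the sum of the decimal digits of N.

241

2^196 = 100433627766186892221372630771322662657637687111424552206336
Sum of its 60 digits: 241.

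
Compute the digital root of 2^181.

2

The digital root of n equals n mod 9 (or 9 when 9 | n), so we need 2^181 mod 9.
2^181 ≡ 2 (mod 9), so the digital root is 2.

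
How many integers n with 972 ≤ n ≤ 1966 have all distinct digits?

The integers in [972, 1966] that have all distinct digits: 972, 973, 974, 975, 976, 978, …, 1964, 1965.
502 qualify.

502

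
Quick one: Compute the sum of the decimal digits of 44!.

44! = 2658271574788448768043625811014615890319638528000000000
Sum of its 55 digits: 216.

216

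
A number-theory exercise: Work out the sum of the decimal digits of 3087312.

3+0+8+7+3+1+2 = 24

24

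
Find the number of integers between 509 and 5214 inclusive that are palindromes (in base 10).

The integers in [509, 5214] that are palindromes (in base 10): 515, 525, 535, 545, 555, 565, …, 5005, 5115.
91 qualify.

91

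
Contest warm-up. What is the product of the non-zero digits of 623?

6×2×3 = 36

36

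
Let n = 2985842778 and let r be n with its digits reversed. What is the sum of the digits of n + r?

48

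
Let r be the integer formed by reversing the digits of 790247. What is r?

742097

Reversing 790247 gives 742097.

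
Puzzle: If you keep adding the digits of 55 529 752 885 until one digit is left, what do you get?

5+5+5+2+9+7+5+2+8+8+5 = 61
6+1 = 7

7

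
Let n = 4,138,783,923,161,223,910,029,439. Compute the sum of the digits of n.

100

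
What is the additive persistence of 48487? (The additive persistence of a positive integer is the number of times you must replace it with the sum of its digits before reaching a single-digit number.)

2

48487 → 31 → 4 (2 steps)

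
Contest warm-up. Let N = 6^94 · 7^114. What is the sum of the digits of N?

747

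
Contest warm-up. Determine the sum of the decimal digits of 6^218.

6^218 = 43348351235336463895275242046862202520122376964468316076892363961220740005582924429347077108445282897743524425778182074855814924917756228248138900152047617802058822844416
Sum of its 170 digits: 729.

729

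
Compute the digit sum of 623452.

22

6+2+3+4+5+2 = 22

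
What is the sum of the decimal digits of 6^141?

6^141 = 52399398790572620757964850071485835892981764632281000292535663884918080594519908885032829799212931436779667456
Sum of its 110 digits: 549.

549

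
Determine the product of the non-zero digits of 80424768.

8×4×2×4×7×6×8 = 86016

86016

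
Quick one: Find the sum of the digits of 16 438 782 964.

58

1+6+4+3+8+7+8+2+9+6+4 = 58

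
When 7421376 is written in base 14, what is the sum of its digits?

40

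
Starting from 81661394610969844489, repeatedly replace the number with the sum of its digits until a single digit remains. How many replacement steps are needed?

81661394610969844489 → 106 → 7 (2 steps)

2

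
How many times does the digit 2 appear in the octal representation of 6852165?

1

6852165 in base 8 is 32107105.
The digit 2 appears 1 time.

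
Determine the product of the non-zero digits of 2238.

96

2×2×3×8 = 96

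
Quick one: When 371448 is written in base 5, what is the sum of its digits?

24

371448 in base 5 is 43341243.
Digit sum: 4+3+3+4+1+2+4+3 = 24.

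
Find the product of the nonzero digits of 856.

240

8×5×6 = 240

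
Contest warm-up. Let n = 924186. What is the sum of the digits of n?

30

9+2+4+1+8+6 = 30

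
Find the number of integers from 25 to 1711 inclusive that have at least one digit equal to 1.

971

The integers in [25, 1711] that have at least one digit equal to 1: 31, 41, 51, 61, 71, 81, …, 1710, 1711.
971 qualify.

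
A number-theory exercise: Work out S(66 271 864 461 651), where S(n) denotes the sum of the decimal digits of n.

63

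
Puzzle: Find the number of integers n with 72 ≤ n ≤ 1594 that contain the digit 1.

The integers in [72, 1594] that contain the digit 1: 81, 91, 100, 101, 102, 103, …, 1593, 1594.
849 qualify.

849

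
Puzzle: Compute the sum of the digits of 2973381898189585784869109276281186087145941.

2+9+7+3+3+8+1+8+9+8+1+8+9+5+8+5+7+8+4+8+6+9+1+0+9+2+7+6+2+8+1+1+8+6+0+8+7+1+4+5+9+4+1 = 226

226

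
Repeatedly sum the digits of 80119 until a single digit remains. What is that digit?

1

8+0+1+1+9 = 19
1+9 = 10
1+0 = 1
(Equivalently, 80119 mod 9 = 1.)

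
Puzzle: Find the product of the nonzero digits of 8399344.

93312

8×3×9×9×3×4×4 = 93312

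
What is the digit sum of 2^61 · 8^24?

2^61 · 8^24 = 10889035741470030830827987437816582766592
Sum of its 41 digits: 191.

191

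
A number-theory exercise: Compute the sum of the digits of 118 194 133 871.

47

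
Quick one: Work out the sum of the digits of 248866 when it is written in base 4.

248866 in base 4 is 330300202.
Digit sum: 3+3+0+3+0+0+2+0+2 = 13.

13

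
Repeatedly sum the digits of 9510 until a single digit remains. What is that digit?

6

9+5+1+0 = 15
1+5 = 6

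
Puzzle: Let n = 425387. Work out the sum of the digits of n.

4+2+5+3+8+7 = 29

29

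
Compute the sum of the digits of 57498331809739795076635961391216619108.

187

5+7+4+9+8+3+3+1+8+0+9+7+3+9+7+9+5+0+7+6+6+3+5+9+6+1+3+9+1+2+1+6+6+1+9+1+0+8 = 187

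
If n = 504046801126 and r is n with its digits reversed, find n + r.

Reverse of 504046801126 is 621108640405.
504046801126 + 621108640405 = 1125155441531

1125155441531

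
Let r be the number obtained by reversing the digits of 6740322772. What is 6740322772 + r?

9512553248

Reverse of 6740322772 is 2772230476.
6740322772 + 2772230476 = 9512553248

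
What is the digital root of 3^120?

9

The digital root of n equals n mod 9 (or 9 when 9 | n), so we need 3^120 mod 9.
3^120 ≡ 0 (mod 9), so the digital root is 9.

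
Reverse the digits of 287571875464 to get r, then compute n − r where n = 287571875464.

-177006300318

Reverse of 287571875464 is 464578175782.
287571875464 − 464578175782 = -177006300318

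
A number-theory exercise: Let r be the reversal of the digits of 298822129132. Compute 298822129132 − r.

Reverse of 298822129132 is 231921228892.
298822129132 − 231921228892 = 66900900240

66900900240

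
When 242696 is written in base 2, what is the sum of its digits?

7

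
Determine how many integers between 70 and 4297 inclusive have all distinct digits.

2354

The integers in [70, 4297] that have all distinct digits: 70, 71, 72, 73, 74, 75, …, 4296, 4297.
2354 qualify.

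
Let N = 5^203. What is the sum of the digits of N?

5^203 = 7778769097326427133930080067225155300737815210901458916376395768487123542544229301479931028907142021196208236943903102655895054340362548828125
Sum of its 142 digits: 596.

596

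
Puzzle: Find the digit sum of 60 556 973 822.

53

6+0+5+5+6+9+7+3+8+2+2 = 53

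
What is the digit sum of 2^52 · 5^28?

37

2^52 · 5^28 = 167772160000000000000000000000000000
Sum of its 36 digits: 37.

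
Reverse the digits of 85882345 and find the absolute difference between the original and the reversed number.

Reverse of 85882345 is 54328858.
|85882345 − 54328858| = 31553487

31553487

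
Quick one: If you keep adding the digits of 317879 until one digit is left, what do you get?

8

3+1+7+8+7+9 = 35
3+5 = 8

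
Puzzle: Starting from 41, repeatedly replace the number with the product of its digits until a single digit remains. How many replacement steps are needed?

1

41 → 4 (1 step)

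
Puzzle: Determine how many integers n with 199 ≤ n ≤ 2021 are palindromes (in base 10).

91

The integers in [199, 2021] that are palindromes (in base 10): 202, 212, 222, 232, 242, 252, …, 1991, 2002.
91 qualify.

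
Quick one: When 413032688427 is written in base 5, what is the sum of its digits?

413032688427 in base 5 is 23231342332012202.
Digit sum: 2+3+2+3+1+3+4+2+3+3+2+0+1+2+2+0+2 = 35.

35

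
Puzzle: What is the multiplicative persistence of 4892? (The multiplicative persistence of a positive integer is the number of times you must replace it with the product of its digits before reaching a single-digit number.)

4892 → 576 → 210 → 0 (3 steps)

3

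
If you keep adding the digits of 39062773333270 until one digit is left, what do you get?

1

3+9+0+6+2+7+7+3+3+3+3+2+7+0 = 55
5+5 = 10
1+0 = 1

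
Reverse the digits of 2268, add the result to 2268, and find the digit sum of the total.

18

Reversal of 2268 is 8622; 2268 + 8622 = 10890.
Digit sum of 10890: 1+0+8+9+0 = 18.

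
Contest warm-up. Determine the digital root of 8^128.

1

The digital root of n equals n mod 9 (or 9 when 9 | n), so we need 8^128 mod 9.
8^128 ≡ 1 (mod 9), so the digital root is 1.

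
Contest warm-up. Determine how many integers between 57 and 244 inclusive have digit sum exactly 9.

18

The integers in [57, 244] that have digit sum exactly 9: 63, 72, 81, 90, 108, 117, …, 234, 243.
18 qualify.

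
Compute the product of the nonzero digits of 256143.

720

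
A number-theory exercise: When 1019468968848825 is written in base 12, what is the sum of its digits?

1019468968848825 in base 12 is 9640BABAB57989.
Digit sum: 9+6+4+0+11+10+11+10+11+5+7+9+8+9 = 110.

110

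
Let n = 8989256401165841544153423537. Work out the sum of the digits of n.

8+9+8+9+2+5+6+4+0+1+1+6+5+8+4+1+5+4+4+1+5+3+4+2+3+5+3+7 = 123

123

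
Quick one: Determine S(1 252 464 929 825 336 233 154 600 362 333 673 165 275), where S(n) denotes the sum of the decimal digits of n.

157

1+2+5+2+4+6+4+9+2+9+8+2+5+3+3+6+2+3+3+1+5+4+6+0+0+3+6+2+3+3+3+6+7+3+1+6+5+2+7+5 = 157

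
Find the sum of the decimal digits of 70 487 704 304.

44

7+0+4+8+7+7+0+4+3+0+4 = 44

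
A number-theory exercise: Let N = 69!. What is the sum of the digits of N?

351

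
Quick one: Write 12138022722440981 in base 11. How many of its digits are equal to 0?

1

12138022722440981 in base 11 is 29A660358A244633.
The digit 0 appears 1 time.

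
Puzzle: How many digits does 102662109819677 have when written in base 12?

13

102662109819677 in base 12 is B620730A3A825, which has 13 digits.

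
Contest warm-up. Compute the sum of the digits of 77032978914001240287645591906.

126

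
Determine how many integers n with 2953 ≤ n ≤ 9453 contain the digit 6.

2450

The integers in [2953, 9453] that contain the digit 6: 2956, 2960, 2961, 2962, 2963, 2964, …, 9436, 9446.
2450 qualify.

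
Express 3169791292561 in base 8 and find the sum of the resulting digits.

33

3169791292561 in base 8 is 56100622132221.
Digit sum: 5+6+1+0+0+6+2+2+1+3+2+2+2+1 = 33.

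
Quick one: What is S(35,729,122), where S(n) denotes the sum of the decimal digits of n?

3+5+7+2+9+1+2+2 = 31

31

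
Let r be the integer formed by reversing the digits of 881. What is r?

188

Reversing 881 gives 188.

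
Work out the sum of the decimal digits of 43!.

180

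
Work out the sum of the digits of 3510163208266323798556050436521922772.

146

3+5+1+0+1+6+3+2+0+8+2+6+6+3+2+3+7+9+8+5+5+6+0+5+0+4+3+6+5+2+1+9+2+2+7+7+2 = 146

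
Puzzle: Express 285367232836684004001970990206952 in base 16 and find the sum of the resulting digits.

217

285367232836684004001970990206952 in base 16 is E11D74275DD7A9046677CF5CFE8.
Digit sum: 14+1+1+13+7+4+2+7+5+13+13+7+10+9+0+4+6+6+7+7+12+15+5+12+15+14+8 = 217.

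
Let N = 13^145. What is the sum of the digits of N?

13^145 = 332495739297038865453955824301148040878086855761996914226721779819448441230837837778396193227194828462167904844061547157593170092092697366300067194480595905270093
Sum of its 162 digits: 760.

760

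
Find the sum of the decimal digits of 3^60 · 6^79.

3^60 · 6^79 = 1262478711237181088925900973534277252395459941951114775789086745587301434682346696916074496
Sum of its 91 digits: 432.

432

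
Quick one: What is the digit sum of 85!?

85! = 281710411438055027694947944226061159480056634330574206405101912752560026159795933451040286452340924018275123200000000000000000000
Sum of its 129 digits: 414.

414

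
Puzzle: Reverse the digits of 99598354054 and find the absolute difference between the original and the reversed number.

54552964455

Reverse of 99598354054 is 45045389599.
|99598354054 − 45045389599| = 54552964455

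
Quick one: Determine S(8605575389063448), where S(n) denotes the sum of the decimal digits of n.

8+6+0+5+5+7+5+3+8+9+0+6+3+4+4+8 = 81

81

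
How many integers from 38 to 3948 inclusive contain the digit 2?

The integers in [38, 3948] that contain the digit 2: 42, 52, 62, 72, 82, 92, …, 3932, 3942.
1795 qualify.

1795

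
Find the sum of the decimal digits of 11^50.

265

11^50 = 11739085287969531650666649599035831993898213898723001
Sum of its 53 digits: 265.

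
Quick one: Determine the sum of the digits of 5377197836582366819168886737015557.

5+3+7+7+1+9+7+8+3+6+5+8+2+3+6+6+8+1+9+1+6+8+8+8+6+7+3+7+0+1+5+5+5+7 = 181

181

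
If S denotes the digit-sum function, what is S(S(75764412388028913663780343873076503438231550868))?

First digit sum: 210.
2+1+0 = 3.

3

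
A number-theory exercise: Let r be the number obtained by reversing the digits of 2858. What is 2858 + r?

11440

Reverse of 2858 is 8582.
2858 + 8582 = 11440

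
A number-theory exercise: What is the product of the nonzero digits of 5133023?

270

5×1×3×3×2×3 = 270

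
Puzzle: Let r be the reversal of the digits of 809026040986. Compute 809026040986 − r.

Reverse of 809026040986 is 689040620908.
809026040986 − 689040620908 = 119985420078

119985420078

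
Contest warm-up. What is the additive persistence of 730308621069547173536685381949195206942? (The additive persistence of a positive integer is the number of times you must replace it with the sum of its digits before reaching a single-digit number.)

730308621069547173536685381949195206942 → 177 → 15 → 6 (3 steps)

3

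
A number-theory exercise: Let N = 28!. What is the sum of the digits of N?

28! = 304888344611713860501504000000
Sum of its 30 digits: 90.

90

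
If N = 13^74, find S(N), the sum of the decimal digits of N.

385

13^74 = 27027636582498189040621249864144468324898507852136260989871841246090732111847218889
Sum of its 83 digits: 385.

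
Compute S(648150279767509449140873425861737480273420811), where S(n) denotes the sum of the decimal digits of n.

199

6+4+8+1+5+0+2+7+9+7+6+7+5+0+9+4+4+9+1+4+0+8+7+3+4+2+5+8+6+1+7+3+7+4+8+0+2+7+3+4+2+0+8+1+1 = 199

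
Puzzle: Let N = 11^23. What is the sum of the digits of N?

11^23 = 895430243255237372246531
Sum of its 24 digits: 95.

95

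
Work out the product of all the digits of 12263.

1×2×2×6×3 = 72

72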